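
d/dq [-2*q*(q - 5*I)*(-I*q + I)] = 6*I*q^2 + 4*q*(5 - I) - 10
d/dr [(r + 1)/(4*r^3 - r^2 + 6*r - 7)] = (4*r^3 - r^2 + 6*r - 2*(r + 1)*(6*r^2 - r + 3) - 7)/(4*r^3 - r^2 + 6*r - 7)^2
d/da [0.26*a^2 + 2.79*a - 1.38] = 0.52*a + 2.79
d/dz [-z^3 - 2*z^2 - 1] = z*(-3*z - 4)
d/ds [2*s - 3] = 2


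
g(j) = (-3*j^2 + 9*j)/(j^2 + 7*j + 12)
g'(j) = (9 - 6*j)/(j^2 + 7*j + 12) + (-2*j - 7)*(-3*j^2 + 9*j)/(j^2 + 7*j + 12)^2 = 6*(-5*j^2 - 12*j + 18)/(j^4 + 14*j^3 + 73*j^2 + 168*j + 144)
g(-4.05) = -1631.57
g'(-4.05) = -33551.02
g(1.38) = 0.28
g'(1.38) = -0.09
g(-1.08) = -2.36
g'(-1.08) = 4.80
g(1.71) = 0.25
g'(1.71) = -0.14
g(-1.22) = -3.12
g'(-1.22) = 6.17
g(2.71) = 0.06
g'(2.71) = -0.21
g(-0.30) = -0.30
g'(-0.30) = 1.27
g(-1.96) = -13.75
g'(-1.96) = 29.74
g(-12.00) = -7.50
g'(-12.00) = -0.65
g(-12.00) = -7.50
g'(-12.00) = -0.65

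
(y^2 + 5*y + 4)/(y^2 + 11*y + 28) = (y + 1)/(y + 7)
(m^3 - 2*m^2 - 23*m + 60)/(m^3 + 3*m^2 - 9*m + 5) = (m^2 - 7*m + 12)/(m^2 - 2*m + 1)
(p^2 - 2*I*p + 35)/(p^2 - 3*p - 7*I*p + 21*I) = (p + 5*I)/(p - 3)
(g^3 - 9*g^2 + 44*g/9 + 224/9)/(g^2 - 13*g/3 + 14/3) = (3*g^2 - 20*g - 32)/(3*(g - 2))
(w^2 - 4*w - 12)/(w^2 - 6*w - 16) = (w - 6)/(w - 8)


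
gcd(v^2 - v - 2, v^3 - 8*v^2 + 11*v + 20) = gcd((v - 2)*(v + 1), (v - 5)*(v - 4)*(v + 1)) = v + 1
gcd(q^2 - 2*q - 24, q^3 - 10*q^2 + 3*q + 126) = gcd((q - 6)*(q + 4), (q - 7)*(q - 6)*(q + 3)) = q - 6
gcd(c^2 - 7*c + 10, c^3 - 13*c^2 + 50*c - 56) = c - 2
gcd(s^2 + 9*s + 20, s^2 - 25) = s + 5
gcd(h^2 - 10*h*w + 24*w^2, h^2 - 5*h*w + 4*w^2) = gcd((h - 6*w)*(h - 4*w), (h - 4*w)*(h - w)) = -h + 4*w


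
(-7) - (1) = -8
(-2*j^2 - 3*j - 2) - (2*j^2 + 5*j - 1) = -4*j^2 - 8*j - 1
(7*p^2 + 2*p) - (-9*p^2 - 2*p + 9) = 16*p^2 + 4*p - 9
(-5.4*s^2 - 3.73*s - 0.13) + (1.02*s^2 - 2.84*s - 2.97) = -4.38*s^2 - 6.57*s - 3.1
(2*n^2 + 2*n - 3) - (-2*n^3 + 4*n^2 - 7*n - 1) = 2*n^3 - 2*n^2 + 9*n - 2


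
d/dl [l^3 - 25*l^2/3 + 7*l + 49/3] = 3*l^2 - 50*l/3 + 7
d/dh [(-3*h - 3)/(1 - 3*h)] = -12/(3*h - 1)^2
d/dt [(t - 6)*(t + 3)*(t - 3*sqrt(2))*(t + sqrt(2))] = 4*t^3 - 9*t^2 - 6*sqrt(2)*t^2 - 48*t + 12*sqrt(2)*t + 18 + 36*sqrt(2)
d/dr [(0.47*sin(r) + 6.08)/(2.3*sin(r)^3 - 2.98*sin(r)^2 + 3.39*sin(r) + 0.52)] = (-2.162*sin(r)^3 - 40.5514*sin(r)^2 + 36.2368*sin(r) - 20.3668)*cos(r)/(5.29*sin(r)^6 - 13.708*sin(r)^5 + 24.4744*sin(r)^4 - 17.8124*sin(r)^3 + 8.3929*sin(r)^2 + 3.5256*sin(r) + 0.2704)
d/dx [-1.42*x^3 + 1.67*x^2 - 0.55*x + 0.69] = -4.26*x^2 + 3.34*x - 0.55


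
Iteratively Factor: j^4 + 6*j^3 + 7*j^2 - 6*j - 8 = (j + 4)*(j^3 + 2*j^2 - j - 2) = (j + 1)*(j + 4)*(j^2 + j - 2) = (j + 1)*(j + 2)*(j + 4)*(j - 1)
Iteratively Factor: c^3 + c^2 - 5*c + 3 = (c - 1)*(c^2 + 2*c - 3) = (c - 1)^2*(c + 3)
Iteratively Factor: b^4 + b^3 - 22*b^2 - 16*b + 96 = (b + 3)*(b^3 - 2*b^2 - 16*b + 32) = (b - 4)*(b + 3)*(b^2 + 2*b - 8) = (b - 4)*(b - 2)*(b + 3)*(b + 4)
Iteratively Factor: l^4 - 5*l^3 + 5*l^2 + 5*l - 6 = (l - 3)*(l^3 - 2*l^2 - l + 2) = (l - 3)*(l + 1)*(l^2 - 3*l + 2) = (l - 3)*(l - 2)*(l + 1)*(l - 1)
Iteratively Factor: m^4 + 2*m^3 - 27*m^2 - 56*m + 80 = (m - 5)*(m^3 + 7*m^2 + 8*m - 16) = (m - 5)*(m + 4)*(m^2 + 3*m - 4) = (m - 5)*(m + 4)^2*(m - 1)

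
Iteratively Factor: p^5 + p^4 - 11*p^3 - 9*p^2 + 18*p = (p - 1)*(p^4 + 2*p^3 - 9*p^2 - 18*p) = (p - 1)*(p + 2)*(p^3 - 9*p) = p*(p - 1)*(p + 2)*(p^2 - 9) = p*(p - 1)*(p + 2)*(p + 3)*(p - 3)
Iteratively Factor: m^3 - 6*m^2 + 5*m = (m - 1)*(m^2 - 5*m) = m*(m - 1)*(m - 5)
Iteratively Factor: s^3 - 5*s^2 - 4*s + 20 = (s - 2)*(s^2 - 3*s - 10) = (s - 5)*(s - 2)*(s + 2)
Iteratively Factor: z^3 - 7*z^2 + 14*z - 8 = (z - 1)*(z^2 - 6*z + 8) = (z - 2)*(z - 1)*(z - 4)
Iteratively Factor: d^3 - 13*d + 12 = (d + 4)*(d^2 - 4*d + 3) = (d - 1)*(d + 4)*(d - 3)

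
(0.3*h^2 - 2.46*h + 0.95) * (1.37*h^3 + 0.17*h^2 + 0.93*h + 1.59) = 0.411*h^5 - 3.3192*h^4 + 1.1623*h^3 - 1.6493*h^2 - 3.0279*h + 1.5105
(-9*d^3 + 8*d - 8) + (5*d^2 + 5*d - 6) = -9*d^3 + 5*d^2 + 13*d - 14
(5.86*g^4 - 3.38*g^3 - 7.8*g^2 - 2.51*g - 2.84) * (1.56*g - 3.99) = 9.1416*g^5 - 28.6542*g^4 + 1.3182*g^3 + 27.2064*g^2 + 5.5845*g + 11.3316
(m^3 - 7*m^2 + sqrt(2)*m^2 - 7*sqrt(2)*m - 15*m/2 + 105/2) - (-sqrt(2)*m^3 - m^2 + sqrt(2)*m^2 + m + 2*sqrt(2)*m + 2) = m^3 + sqrt(2)*m^3 - 6*m^2 - 9*sqrt(2)*m - 17*m/2 + 101/2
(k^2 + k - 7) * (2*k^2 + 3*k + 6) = 2*k^4 + 5*k^3 - 5*k^2 - 15*k - 42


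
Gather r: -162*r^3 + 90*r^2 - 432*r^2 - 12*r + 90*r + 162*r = -162*r^3 - 342*r^2 + 240*r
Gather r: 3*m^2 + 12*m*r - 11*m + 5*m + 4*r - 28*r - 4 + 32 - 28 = 3*m^2 - 6*m + r*(12*m - 24)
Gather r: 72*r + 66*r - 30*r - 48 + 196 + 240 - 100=108*r + 288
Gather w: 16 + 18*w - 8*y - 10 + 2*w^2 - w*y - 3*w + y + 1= 2*w^2 + w*(15 - y) - 7*y + 7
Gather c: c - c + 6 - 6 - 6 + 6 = 0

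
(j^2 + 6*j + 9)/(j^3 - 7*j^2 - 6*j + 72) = (j + 3)/(j^2 - 10*j + 24)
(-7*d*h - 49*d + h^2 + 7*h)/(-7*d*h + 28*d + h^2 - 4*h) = (h + 7)/(h - 4)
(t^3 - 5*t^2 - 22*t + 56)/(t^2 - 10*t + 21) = (t^2 + 2*t - 8)/(t - 3)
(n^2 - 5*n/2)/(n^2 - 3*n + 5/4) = 2*n/(2*n - 1)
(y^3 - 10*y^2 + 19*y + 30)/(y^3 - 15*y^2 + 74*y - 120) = (y + 1)/(y - 4)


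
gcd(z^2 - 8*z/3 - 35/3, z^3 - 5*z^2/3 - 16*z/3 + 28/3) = z + 7/3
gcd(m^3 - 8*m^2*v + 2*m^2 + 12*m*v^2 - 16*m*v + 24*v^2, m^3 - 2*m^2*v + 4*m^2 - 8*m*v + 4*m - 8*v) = -m^2 + 2*m*v - 2*m + 4*v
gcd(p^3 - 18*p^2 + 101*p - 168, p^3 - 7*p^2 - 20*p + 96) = p^2 - 11*p + 24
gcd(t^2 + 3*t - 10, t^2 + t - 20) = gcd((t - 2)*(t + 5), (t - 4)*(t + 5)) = t + 5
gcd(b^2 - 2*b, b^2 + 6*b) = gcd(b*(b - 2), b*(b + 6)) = b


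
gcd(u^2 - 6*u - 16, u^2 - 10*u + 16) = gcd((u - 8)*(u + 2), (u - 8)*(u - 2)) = u - 8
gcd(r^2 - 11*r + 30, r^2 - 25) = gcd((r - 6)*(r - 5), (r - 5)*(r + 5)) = r - 5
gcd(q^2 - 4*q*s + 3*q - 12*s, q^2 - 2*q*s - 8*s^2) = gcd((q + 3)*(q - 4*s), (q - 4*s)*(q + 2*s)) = q - 4*s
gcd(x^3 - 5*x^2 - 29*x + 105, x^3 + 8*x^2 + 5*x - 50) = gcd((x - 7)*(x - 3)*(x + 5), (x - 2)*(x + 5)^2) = x + 5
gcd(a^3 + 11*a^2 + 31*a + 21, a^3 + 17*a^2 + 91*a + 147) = a^2 + 10*a + 21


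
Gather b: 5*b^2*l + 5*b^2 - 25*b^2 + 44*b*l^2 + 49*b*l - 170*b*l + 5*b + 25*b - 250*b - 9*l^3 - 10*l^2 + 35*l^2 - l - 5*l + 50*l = b^2*(5*l - 20) + b*(44*l^2 - 121*l - 220) - 9*l^3 + 25*l^2 + 44*l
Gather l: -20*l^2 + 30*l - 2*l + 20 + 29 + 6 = -20*l^2 + 28*l + 55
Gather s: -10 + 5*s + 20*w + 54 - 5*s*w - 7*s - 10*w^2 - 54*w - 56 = s*(-5*w - 2) - 10*w^2 - 34*w - 12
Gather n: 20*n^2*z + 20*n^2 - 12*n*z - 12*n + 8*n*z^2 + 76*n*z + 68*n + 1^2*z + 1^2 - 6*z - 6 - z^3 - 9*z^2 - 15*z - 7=n^2*(20*z + 20) + n*(8*z^2 + 64*z + 56) - z^3 - 9*z^2 - 20*z - 12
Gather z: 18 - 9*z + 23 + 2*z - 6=35 - 7*z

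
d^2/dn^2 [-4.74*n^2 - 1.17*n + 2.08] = -9.48000000000000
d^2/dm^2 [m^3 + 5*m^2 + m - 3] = 6*m + 10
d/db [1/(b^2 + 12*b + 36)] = 2*(-b - 6)/(b^2 + 12*b + 36)^2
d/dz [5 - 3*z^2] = -6*z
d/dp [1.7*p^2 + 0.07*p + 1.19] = 3.4*p + 0.07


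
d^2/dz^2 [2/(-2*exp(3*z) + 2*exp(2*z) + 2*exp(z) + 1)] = 4*(4*(-3*exp(2*z) + 2*exp(z) + 1)^2*exp(z) + (9*exp(2*z) - 4*exp(z) - 1)*(-2*exp(3*z) + 2*exp(2*z) + 2*exp(z) + 1))*exp(z)/(-2*exp(3*z) + 2*exp(2*z) + 2*exp(z) + 1)^3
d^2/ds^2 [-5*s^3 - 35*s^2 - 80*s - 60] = -30*s - 70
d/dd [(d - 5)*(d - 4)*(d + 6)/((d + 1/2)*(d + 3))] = 4*(d^4 + 7*d^3 + 28*d^2 - 249*d - 471)/(4*d^4 + 28*d^3 + 61*d^2 + 42*d + 9)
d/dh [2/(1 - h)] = 2/(h - 1)^2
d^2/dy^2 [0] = 0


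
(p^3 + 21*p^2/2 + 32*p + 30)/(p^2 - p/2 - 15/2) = (p^2 + 8*p + 12)/(p - 3)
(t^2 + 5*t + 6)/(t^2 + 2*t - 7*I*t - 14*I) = (t + 3)/(t - 7*I)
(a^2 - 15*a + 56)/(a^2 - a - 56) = (a - 7)/(a + 7)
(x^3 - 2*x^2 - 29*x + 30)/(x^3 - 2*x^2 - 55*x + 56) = (x^2 - x - 30)/(x^2 - x - 56)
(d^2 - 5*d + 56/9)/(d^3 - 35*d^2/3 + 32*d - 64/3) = (d - 7/3)/(d^2 - 9*d + 8)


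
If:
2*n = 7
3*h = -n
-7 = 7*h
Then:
No Solution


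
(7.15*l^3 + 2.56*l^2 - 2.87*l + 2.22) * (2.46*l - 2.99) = 17.589*l^4 - 15.0809*l^3 - 14.7146*l^2 + 14.0425*l - 6.6378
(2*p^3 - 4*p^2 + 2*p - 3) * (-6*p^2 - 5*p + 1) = -12*p^5 + 14*p^4 + 10*p^3 + 4*p^2 + 17*p - 3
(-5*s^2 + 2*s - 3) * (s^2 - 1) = -5*s^4 + 2*s^3 + 2*s^2 - 2*s + 3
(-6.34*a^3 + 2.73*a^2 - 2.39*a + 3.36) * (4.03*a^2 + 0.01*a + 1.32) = -25.5502*a^5 + 10.9385*a^4 - 17.9732*a^3 + 17.1205*a^2 - 3.1212*a + 4.4352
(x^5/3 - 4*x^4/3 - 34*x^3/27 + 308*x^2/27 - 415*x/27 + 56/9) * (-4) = -4*x^5/3 + 16*x^4/3 + 136*x^3/27 - 1232*x^2/27 + 1660*x/27 - 224/9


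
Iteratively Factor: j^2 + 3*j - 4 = (j + 4)*(j - 1)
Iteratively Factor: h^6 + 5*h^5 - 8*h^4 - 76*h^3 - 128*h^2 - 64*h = (h)*(h^5 + 5*h^4 - 8*h^3 - 76*h^2 - 128*h - 64) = h*(h + 2)*(h^4 + 3*h^3 - 14*h^2 - 48*h - 32) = h*(h + 2)*(h + 4)*(h^3 - h^2 - 10*h - 8) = h*(h + 1)*(h + 2)*(h + 4)*(h^2 - 2*h - 8) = h*(h - 4)*(h + 1)*(h + 2)*(h + 4)*(h + 2)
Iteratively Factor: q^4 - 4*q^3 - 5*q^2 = (q)*(q^3 - 4*q^2 - 5*q) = q*(q + 1)*(q^2 - 5*q) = q^2*(q + 1)*(q - 5)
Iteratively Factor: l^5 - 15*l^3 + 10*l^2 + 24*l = (l)*(l^4 - 15*l^2 + 10*l + 24) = l*(l + 4)*(l^3 - 4*l^2 + l + 6) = l*(l + 1)*(l + 4)*(l^2 - 5*l + 6) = l*(l - 3)*(l + 1)*(l + 4)*(l - 2)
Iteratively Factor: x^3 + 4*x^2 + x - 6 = (x - 1)*(x^2 + 5*x + 6) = (x - 1)*(x + 2)*(x + 3)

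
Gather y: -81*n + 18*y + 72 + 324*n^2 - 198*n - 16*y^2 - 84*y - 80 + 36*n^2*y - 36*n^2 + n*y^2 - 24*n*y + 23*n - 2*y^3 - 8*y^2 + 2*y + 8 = 288*n^2 - 256*n - 2*y^3 + y^2*(n - 24) + y*(36*n^2 - 24*n - 64)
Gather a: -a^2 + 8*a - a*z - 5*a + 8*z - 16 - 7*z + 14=-a^2 + a*(3 - z) + z - 2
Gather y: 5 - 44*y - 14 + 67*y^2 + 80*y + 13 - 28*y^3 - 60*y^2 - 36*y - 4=-28*y^3 + 7*y^2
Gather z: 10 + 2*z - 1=2*z + 9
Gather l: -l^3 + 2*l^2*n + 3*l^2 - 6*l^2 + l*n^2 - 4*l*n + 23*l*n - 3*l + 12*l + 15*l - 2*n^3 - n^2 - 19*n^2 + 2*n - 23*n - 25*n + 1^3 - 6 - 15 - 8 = -l^3 + l^2*(2*n - 3) + l*(n^2 + 19*n + 24) - 2*n^3 - 20*n^2 - 46*n - 28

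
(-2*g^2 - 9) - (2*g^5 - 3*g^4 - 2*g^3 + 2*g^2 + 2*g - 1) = -2*g^5 + 3*g^4 + 2*g^3 - 4*g^2 - 2*g - 8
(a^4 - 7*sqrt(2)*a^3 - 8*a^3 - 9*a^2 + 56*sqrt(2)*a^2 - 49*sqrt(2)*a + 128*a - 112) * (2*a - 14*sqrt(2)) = 2*a^5 - 28*sqrt(2)*a^4 - 16*a^4 + 178*a^3 + 224*sqrt(2)*a^3 - 1312*a^2 + 28*sqrt(2)*a^2 - 1792*sqrt(2)*a + 1148*a + 1568*sqrt(2)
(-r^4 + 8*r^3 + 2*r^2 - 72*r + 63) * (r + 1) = -r^5 + 7*r^4 + 10*r^3 - 70*r^2 - 9*r + 63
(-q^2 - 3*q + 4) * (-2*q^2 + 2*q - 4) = 2*q^4 + 4*q^3 - 10*q^2 + 20*q - 16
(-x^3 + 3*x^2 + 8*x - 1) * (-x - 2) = x^4 - x^3 - 14*x^2 - 15*x + 2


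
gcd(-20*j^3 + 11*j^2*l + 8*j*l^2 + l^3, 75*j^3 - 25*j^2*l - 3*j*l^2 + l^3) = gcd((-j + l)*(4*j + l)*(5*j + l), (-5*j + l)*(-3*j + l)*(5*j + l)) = 5*j + l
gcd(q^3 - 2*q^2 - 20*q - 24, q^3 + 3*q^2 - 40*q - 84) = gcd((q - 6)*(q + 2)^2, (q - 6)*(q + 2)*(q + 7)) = q^2 - 4*q - 12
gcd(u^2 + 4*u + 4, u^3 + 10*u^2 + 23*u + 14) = u + 2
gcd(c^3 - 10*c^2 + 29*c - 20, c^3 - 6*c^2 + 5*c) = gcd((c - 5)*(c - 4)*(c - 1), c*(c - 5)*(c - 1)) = c^2 - 6*c + 5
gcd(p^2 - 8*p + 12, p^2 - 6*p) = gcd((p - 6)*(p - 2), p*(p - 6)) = p - 6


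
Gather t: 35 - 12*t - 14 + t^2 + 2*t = t^2 - 10*t + 21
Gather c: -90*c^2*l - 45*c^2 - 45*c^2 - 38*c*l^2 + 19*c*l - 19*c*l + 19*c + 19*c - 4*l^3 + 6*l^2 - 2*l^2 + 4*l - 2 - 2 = c^2*(-90*l - 90) + c*(38 - 38*l^2) - 4*l^3 + 4*l^2 + 4*l - 4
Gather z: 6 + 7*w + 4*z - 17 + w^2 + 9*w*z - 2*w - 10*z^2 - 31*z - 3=w^2 + 5*w - 10*z^2 + z*(9*w - 27) - 14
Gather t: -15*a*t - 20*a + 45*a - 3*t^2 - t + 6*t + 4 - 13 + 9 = 25*a - 3*t^2 + t*(5 - 15*a)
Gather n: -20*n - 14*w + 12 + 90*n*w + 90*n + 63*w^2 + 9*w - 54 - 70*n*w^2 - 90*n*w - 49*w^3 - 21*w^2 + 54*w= n*(70 - 70*w^2) - 49*w^3 + 42*w^2 + 49*w - 42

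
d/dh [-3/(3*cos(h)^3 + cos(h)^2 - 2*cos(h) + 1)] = 3*(-9*cos(h)^2 - 2*cos(h) + 2)*sin(h)/(3*cos(h)^3 + cos(h)^2 - 2*cos(h) + 1)^2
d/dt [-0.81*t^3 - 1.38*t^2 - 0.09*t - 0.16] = -2.43*t^2 - 2.76*t - 0.09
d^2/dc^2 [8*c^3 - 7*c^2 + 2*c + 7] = 48*c - 14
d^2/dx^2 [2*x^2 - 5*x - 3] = 4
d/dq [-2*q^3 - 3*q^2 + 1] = 6*q*(-q - 1)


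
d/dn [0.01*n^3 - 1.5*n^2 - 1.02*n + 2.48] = 0.03*n^2 - 3.0*n - 1.02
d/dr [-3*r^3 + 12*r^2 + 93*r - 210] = -9*r^2 + 24*r + 93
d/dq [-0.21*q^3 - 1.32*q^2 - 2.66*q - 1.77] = -0.63*q^2 - 2.64*q - 2.66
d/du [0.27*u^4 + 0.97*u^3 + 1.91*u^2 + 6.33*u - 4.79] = 1.08*u^3 + 2.91*u^2 + 3.82*u + 6.33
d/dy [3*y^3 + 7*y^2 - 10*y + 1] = 9*y^2 + 14*y - 10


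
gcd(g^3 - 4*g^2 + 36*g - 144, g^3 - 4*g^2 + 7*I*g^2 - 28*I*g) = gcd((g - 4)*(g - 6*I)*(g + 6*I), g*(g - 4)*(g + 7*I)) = g - 4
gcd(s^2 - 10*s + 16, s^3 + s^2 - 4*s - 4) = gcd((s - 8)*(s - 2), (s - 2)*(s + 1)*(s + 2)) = s - 2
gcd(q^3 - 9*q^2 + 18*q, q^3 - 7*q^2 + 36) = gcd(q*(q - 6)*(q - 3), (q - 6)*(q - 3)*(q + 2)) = q^2 - 9*q + 18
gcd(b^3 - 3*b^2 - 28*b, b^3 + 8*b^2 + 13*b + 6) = 1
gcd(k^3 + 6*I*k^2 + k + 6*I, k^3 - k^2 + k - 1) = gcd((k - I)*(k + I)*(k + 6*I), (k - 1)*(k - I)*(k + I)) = k^2 + 1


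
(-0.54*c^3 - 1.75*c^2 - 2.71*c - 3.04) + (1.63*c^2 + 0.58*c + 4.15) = -0.54*c^3 - 0.12*c^2 - 2.13*c + 1.11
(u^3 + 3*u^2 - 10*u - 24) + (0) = u^3 + 3*u^2 - 10*u - 24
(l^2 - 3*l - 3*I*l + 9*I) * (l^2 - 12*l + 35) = l^4 - 15*l^3 - 3*I*l^3 + 71*l^2 + 45*I*l^2 - 105*l - 213*I*l + 315*I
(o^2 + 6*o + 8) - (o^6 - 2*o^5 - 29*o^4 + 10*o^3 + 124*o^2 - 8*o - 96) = -o^6 + 2*o^5 + 29*o^4 - 10*o^3 - 123*o^2 + 14*o + 104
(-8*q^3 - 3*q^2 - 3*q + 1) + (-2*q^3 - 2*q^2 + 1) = -10*q^3 - 5*q^2 - 3*q + 2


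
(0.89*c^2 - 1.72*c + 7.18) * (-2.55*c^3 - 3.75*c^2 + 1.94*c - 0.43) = -2.2695*c^5 + 1.0485*c^4 - 10.1324*c^3 - 30.6445*c^2 + 14.6688*c - 3.0874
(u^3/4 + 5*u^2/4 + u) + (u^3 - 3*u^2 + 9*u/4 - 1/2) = 5*u^3/4 - 7*u^2/4 + 13*u/4 - 1/2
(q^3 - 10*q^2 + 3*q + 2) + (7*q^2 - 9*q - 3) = q^3 - 3*q^2 - 6*q - 1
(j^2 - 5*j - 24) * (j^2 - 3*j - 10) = j^4 - 8*j^3 - 19*j^2 + 122*j + 240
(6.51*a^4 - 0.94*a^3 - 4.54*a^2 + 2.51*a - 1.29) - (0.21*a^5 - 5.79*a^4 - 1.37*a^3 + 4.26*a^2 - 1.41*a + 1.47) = -0.21*a^5 + 12.3*a^4 + 0.43*a^3 - 8.8*a^2 + 3.92*a - 2.76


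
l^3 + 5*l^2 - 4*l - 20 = (l - 2)*(l + 2)*(l + 5)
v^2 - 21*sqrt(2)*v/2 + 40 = (v - 8*sqrt(2))*(v - 5*sqrt(2)/2)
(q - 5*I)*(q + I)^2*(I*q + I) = I*q^4 + 3*q^3 + I*q^3 + 3*q^2 + 9*I*q^2 - 5*q + 9*I*q - 5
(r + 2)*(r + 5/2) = r^2 + 9*r/2 + 5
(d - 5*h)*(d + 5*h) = d^2 - 25*h^2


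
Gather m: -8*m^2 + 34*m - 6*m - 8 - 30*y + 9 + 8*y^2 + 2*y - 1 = -8*m^2 + 28*m + 8*y^2 - 28*y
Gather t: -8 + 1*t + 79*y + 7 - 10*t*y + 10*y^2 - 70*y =t*(1 - 10*y) + 10*y^2 + 9*y - 1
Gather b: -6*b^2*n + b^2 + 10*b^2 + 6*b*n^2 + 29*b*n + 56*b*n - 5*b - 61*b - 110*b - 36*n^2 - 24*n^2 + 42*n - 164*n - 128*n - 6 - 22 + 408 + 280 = b^2*(11 - 6*n) + b*(6*n^2 + 85*n - 176) - 60*n^2 - 250*n + 660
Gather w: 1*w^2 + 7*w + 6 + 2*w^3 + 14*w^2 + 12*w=2*w^3 + 15*w^2 + 19*w + 6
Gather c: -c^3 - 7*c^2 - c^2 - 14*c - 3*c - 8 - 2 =-c^3 - 8*c^2 - 17*c - 10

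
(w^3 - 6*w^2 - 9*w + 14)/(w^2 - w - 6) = (w^2 - 8*w + 7)/(w - 3)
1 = 1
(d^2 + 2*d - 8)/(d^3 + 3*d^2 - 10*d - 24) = (d - 2)/(d^2 - d - 6)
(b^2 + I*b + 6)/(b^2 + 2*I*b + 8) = (b + 3*I)/(b + 4*I)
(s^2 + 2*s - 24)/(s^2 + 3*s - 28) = (s + 6)/(s + 7)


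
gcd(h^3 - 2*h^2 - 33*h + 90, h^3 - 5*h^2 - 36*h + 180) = h^2 + h - 30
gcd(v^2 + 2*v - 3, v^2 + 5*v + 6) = v + 3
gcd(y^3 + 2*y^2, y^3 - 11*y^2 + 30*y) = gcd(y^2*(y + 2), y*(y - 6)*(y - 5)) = y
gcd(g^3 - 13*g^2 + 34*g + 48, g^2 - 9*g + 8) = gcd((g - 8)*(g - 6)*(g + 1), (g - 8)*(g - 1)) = g - 8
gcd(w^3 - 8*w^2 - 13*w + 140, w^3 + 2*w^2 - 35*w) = w - 5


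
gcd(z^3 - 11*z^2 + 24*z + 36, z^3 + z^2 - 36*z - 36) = z^2 - 5*z - 6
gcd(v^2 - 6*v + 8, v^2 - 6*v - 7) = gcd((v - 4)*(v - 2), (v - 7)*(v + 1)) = 1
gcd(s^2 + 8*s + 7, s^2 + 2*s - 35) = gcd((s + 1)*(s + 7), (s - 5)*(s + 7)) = s + 7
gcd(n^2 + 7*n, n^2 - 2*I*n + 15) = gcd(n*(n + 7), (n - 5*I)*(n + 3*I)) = 1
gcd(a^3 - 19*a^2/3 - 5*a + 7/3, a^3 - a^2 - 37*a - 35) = a^2 - 6*a - 7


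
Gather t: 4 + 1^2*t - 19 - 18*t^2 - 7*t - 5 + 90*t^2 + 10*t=72*t^2 + 4*t - 20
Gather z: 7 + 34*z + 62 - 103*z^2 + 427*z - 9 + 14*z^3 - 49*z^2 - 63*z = 14*z^3 - 152*z^2 + 398*z + 60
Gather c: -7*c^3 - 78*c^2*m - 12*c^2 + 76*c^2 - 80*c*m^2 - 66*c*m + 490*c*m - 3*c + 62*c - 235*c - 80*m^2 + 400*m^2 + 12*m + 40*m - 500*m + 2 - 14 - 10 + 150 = -7*c^3 + c^2*(64 - 78*m) + c*(-80*m^2 + 424*m - 176) + 320*m^2 - 448*m + 128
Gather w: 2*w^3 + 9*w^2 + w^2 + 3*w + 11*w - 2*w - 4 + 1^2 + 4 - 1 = 2*w^3 + 10*w^2 + 12*w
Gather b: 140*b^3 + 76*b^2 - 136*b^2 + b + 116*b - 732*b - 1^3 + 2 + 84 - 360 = 140*b^3 - 60*b^2 - 615*b - 275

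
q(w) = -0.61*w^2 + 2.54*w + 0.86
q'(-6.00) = 9.86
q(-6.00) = -36.34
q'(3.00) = -1.12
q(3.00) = 2.99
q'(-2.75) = 5.90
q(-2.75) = -10.74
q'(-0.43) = 3.06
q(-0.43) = -0.34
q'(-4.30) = 7.79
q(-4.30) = -21.34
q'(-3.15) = 6.38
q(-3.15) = -13.19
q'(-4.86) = 8.47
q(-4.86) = -25.89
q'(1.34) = 0.91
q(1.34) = 3.17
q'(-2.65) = 5.77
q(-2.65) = -10.15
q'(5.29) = -3.91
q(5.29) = -2.77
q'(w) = 2.54 - 1.22*w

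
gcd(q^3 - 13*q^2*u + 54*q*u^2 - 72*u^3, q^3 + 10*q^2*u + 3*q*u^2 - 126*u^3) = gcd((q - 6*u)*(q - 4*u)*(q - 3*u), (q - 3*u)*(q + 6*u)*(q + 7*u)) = q - 3*u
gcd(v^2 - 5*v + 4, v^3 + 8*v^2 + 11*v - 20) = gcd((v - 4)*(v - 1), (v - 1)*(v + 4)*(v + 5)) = v - 1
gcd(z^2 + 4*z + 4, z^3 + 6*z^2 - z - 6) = 1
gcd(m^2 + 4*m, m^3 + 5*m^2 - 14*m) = m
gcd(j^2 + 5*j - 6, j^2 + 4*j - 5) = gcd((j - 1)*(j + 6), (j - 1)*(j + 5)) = j - 1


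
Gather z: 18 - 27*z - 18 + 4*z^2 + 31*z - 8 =4*z^2 + 4*z - 8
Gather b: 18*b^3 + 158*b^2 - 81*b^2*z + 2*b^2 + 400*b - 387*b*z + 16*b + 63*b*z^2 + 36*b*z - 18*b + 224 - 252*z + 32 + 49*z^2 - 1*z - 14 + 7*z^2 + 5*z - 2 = 18*b^3 + b^2*(160 - 81*z) + b*(63*z^2 - 351*z + 398) + 56*z^2 - 248*z + 240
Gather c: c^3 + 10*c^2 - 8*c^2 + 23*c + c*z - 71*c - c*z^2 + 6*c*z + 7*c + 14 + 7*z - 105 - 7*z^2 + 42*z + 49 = c^3 + 2*c^2 + c*(-z^2 + 7*z - 41) - 7*z^2 + 49*z - 42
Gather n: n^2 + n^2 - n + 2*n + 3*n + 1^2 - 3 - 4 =2*n^2 + 4*n - 6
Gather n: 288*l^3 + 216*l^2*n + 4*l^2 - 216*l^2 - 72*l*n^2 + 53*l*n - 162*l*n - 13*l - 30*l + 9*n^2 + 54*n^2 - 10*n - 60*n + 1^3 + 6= 288*l^3 - 212*l^2 - 43*l + n^2*(63 - 72*l) + n*(216*l^2 - 109*l - 70) + 7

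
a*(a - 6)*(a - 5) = a^3 - 11*a^2 + 30*a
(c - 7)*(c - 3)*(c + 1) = c^3 - 9*c^2 + 11*c + 21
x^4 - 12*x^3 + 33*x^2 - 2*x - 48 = (x - 8)*(x - 3)*(x - 2)*(x + 1)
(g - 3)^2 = g^2 - 6*g + 9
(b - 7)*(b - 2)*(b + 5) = b^3 - 4*b^2 - 31*b + 70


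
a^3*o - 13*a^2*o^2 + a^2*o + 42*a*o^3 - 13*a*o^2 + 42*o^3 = (a - 7*o)*(a - 6*o)*(a*o + o)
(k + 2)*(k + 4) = k^2 + 6*k + 8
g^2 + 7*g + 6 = (g + 1)*(g + 6)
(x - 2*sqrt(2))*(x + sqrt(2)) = x^2 - sqrt(2)*x - 4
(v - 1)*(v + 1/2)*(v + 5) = v^3 + 9*v^2/2 - 3*v - 5/2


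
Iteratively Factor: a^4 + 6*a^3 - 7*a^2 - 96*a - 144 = (a - 4)*(a^3 + 10*a^2 + 33*a + 36) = (a - 4)*(a + 3)*(a^2 + 7*a + 12) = (a - 4)*(a + 3)^2*(a + 4)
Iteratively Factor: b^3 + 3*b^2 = (b)*(b^2 + 3*b) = b*(b + 3)*(b)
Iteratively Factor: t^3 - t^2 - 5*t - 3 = (t + 1)*(t^2 - 2*t - 3) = (t - 3)*(t + 1)*(t + 1)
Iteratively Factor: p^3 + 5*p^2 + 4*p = (p)*(p^2 + 5*p + 4) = p*(p + 1)*(p + 4)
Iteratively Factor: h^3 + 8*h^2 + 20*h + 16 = (h + 2)*(h^2 + 6*h + 8) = (h + 2)^2*(h + 4)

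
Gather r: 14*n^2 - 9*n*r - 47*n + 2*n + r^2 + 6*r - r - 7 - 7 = 14*n^2 - 45*n + r^2 + r*(5 - 9*n) - 14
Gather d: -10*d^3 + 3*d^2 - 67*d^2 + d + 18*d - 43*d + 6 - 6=-10*d^3 - 64*d^2 - 24*d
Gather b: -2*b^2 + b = -2*b^2 + b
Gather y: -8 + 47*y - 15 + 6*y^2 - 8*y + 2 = 6*y^2 + 39*y - 21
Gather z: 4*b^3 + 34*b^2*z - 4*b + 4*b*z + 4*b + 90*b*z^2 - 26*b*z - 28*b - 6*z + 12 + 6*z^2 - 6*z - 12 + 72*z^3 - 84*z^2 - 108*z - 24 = 4*b^3 - 28*b + 72*z^3 + z^2*(90*b - 78) + z*(34*b^2 - 22*b - 120) - 24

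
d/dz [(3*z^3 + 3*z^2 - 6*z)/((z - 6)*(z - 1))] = 3*(z^2 - 12*z - 12)/(z^2 - 12*z + 36)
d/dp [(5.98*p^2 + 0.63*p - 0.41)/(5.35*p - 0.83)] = (31.993*p^2 - 9.9268*p + 1.6706)/(28.6225*p^2 - 8.881*p + 0.6889)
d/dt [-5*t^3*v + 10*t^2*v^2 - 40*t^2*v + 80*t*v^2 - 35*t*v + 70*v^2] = 5*v*(-3*t^2 + 4*t*v - 16*t + 16*v - 7)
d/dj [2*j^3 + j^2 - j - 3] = 6*j^2 + 2*j - 1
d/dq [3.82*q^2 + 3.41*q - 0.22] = 7.64*q + 3.41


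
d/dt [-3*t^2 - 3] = -6*t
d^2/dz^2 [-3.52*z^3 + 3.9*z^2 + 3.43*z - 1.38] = 7.8 - 21.12*z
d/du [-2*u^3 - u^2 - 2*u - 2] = -6*u^2 - 2*u - 2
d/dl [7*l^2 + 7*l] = 14*l + 7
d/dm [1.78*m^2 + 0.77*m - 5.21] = 3.56*m + 0.77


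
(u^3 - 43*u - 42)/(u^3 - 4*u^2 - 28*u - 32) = (-u^3 + 43*u + 42)/(-u^3 + 4*u^2 + 28*u + 32)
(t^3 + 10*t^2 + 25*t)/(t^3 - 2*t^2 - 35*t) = (t + 5)/(t - 7)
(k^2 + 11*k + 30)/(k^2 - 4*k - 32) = (k^2 + 11*k + 30)/(k^2 - 4*k - 32)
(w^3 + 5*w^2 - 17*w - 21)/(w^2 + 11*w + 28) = (w^2 - 2*w - 3)/(w + 4)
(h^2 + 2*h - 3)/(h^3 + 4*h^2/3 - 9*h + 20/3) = 3*(h + 3)/(3*h^2 + 7*h - 20)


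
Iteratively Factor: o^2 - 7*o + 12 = (o - 3)*(o - 4)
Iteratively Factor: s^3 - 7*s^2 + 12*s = (s - 3)*(s^2 - 4*s) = s*(s - 3)*(s - 4)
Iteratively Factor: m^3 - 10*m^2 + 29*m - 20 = (m - 1)*(m^2 - 9*m + 20) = (m - 4)*(m - 1)*(m - 5)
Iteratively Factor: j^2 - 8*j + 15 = (j - 5)*(j - 3)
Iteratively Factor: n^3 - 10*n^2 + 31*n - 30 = (n - 2)*(n^2 - 8*n + 15) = (n - 5)*(n - 2)*(n - 3)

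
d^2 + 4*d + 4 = (d + 2)^2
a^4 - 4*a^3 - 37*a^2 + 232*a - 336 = (a - 4)^2*(a - 3)*(a + 7)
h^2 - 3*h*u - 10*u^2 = (h - 5*u)*(h + 2*u)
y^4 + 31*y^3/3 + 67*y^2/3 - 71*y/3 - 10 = (y - 1)*(y + 1/3)*(y + 5)*(y + 6)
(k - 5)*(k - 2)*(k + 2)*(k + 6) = k^4 + k^3 - 34*k^2 - 4*k + 120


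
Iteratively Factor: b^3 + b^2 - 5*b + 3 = (b - 1)*(b^2 + 2*b - 3) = (b - 1)*(b + 3)*(b - 1)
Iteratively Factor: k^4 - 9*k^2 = (k)*(k^3 - 9*k) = k*(k + 3)*(k^2 - 3*k) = k*(k - 3)*(k + 3)*(k)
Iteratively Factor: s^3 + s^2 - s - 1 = (s + 1)*(s^2 - 1) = (s + 1)^2*(s - 1)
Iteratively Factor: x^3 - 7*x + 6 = (x + 3)*(x^2 - 3*x + 2) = (x - 2)*(x + 3)*(x - 1)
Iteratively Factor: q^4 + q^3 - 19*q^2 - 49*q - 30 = (q - 5)*(q^3 + 6*q^2 + 11*q + 6) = (q - 5)*(q + 1)*(q^2 + 5*q + 6) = (q - 5)*(q + 1)*(q + 3)*(q + 2)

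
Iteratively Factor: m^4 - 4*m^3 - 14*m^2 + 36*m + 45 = (m + 1)*(m^3 - 5*m^2 - 9*m + 45) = (m - 3)*(m + 1)*(m^2 - 2*m - 15) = (m - 5)*(m - 3)*(m + 1)*(m + 3)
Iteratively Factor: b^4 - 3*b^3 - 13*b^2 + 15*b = (b + 3)*(b^3 - 6*b^2 + 5*b) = (b - 1)*(b + 3)*(b^2 - 5*b) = (b - 5)*(b - 1)*(b + 3)*(b)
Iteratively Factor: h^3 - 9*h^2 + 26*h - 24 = (h - 4)*(h^2 - 5*h + 6) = (h - 4)*(h - 2)*(h - 3)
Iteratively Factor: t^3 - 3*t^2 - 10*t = (t - 5)*(t^2 + 2*t) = t*(t - 5)*(t + 2)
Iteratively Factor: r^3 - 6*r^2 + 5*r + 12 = (r + 1)*(r^2 - 7*r + 12) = (r - 3)*(r + 1)*(r - 4)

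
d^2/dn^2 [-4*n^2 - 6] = -8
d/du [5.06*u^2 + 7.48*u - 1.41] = 10.12*u + 7.48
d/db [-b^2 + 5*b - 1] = 5 - 2*b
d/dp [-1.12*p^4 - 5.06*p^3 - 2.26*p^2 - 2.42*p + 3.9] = -4.48*p^3 - 15.18*p^2 - 4.52*p - 2.42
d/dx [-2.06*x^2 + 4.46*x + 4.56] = 4.46 - 4.12*x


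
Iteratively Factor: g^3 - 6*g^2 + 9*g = (g - 3)*(g^2 - 3*g) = (g - 3)^2*(g)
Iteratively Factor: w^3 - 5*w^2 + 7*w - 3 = (w - 1)*(w^2 - 4*w + 3) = (w - 1)^2*(w - 3)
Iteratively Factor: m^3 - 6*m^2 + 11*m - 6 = (m - 3)*(m^2 - 3*m + 2) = (m - 3)*(m - 1)*(m - 2)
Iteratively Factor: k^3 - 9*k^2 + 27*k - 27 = (k - 3)*(k^2 - 6*k + 9) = (k - 3)^2*(k - 3)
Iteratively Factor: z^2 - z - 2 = (z - 2)*(z + 1)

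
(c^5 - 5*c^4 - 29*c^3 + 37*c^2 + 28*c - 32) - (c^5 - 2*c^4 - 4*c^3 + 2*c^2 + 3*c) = -3*c^4 - 25*c^3 + 35*c^2 + 25*c - 32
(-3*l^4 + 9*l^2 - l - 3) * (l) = -3*l^5 + 9*l^3 - l^2 - 3*l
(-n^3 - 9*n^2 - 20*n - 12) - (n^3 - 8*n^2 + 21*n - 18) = -2*n^3 - n^2 - 41*n + 6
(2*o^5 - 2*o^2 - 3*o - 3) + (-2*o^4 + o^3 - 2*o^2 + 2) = 2*o^5 - 2*o^4 + o^3 - 4*o^2 - 3*o - 1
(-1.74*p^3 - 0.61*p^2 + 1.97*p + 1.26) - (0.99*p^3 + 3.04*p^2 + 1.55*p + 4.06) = -2.73*p^3 - 3.65*p^2 + 0.42*p - 2.8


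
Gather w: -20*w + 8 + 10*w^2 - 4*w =10*w^2 - 24*w + 8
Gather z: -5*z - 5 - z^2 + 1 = -z^2 - 5*z - 4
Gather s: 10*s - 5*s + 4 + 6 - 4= 5*s + 6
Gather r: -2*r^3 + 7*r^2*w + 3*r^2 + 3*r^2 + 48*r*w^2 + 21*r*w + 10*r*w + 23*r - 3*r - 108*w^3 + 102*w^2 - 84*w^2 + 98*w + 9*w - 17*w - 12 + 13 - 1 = -2*r^3 + r^2*(7*w + 6) + r*(48*w^2 + 31*w + 20) - 108*w^3 + 18*w^2 + 90*w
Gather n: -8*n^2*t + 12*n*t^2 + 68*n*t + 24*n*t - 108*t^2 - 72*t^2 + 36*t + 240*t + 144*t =-8*n^2*t + n*(12*t^2 + 92*t) - 180*t^2 + 420*t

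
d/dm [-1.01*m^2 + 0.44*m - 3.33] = 0.44 - 2.02*m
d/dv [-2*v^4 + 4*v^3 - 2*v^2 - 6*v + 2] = -8*v^3 + 12*v^2 - 4*v - 6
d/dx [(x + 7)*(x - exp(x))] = x + (1 - exp(x))*(x + 7) - exp(x)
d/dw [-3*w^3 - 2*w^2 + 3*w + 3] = -9*w^2 - 4*w + 3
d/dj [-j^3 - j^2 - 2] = j*(-3*j - 2)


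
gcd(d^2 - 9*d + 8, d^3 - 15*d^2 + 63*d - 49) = d - 1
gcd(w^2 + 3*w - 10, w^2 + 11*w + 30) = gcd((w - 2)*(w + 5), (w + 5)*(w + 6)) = w + 5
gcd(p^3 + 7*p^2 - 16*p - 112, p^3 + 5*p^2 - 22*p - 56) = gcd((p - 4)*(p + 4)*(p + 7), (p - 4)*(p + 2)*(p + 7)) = p^2 + 3*p - 28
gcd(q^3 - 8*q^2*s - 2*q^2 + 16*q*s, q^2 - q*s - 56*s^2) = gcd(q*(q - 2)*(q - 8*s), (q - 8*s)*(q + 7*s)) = q - 8*s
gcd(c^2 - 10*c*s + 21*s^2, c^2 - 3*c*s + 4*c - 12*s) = -c + 3*s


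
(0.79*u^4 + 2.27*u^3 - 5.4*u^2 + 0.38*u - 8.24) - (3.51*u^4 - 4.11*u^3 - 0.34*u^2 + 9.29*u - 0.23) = -2.72*u^4 + 6.38*u^3 - 5.06*u^2 - 8.91*u - 8.01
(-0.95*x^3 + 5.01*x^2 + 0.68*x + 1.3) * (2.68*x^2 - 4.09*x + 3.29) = -2.546*x^5 + 17.3123*x^4 - 21.794*x^3 + 17.1857*x^2 - 3.0798*x + 4.277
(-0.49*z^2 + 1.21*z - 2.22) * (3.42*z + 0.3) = -1.6758*z^3 + 3.9912*z^2 - 7.2294*z - 0.666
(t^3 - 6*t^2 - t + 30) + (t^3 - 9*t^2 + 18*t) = 2*t^3 - 15*t^2 + 17*t + 30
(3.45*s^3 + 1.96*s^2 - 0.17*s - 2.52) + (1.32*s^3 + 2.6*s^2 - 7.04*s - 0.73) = 4.77*s^3 + 4.56*s^2 - 7.21*s - 3.25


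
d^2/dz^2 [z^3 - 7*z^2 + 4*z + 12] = 6*z - 14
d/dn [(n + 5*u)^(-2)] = -2/(n + 5*u)^3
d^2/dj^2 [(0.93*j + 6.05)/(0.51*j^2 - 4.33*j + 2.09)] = ((1.8828 - 2.8458*j)*(0.51*j^2 - 4.33*j + 2.09) + (0.93*j + 6.05)*(1.02*j - 4.33)*(2.04*j - 8.66))/(0.51*j^2 - 4.33*j + 2.09)^3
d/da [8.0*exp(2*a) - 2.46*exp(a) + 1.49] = (16.0*exp(a) - 2.46)*exp(a)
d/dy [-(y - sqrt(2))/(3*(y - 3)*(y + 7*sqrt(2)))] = ((y - 3)*(y - sqrt(2)) - (y - 3)*(y + 7*sqrt(2)) + (y - sqrt(2))*(y + 7*sqrt(2)))/(3*(y - 3)^2*(y + 7*sqrt(2))^2)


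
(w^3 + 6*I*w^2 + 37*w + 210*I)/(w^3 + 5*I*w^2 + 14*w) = (w^2 - I*w + 30)/(w*(w - 2*I))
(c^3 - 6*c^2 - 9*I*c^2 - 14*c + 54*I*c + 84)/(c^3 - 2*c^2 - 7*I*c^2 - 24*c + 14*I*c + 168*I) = (c - 2*I)/(c + 4)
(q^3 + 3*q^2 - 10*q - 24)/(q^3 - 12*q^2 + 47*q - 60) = (q^2 + 6*q + 8)/(q^2 - 9*q + 20)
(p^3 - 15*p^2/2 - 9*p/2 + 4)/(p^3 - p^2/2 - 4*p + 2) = (p^2 - 7*p - 8)/(p^2 - 4)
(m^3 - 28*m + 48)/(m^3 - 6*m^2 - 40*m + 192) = (m - 2)/(m - 8)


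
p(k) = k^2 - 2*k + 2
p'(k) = 2*k - 2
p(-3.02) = 17.16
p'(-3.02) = -8.04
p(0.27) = 1.53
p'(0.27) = -1.46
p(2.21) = 2.46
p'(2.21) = 2.42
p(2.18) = 2.39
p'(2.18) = 2.36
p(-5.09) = 38.09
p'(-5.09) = -12.18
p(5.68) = 22.90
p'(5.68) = 9.36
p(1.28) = 1.08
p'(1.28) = 0.56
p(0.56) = 1.19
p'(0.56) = -0.88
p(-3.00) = 17.00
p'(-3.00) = -8.00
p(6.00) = 26.00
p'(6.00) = 10.00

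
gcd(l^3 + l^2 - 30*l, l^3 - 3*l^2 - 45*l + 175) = l - 5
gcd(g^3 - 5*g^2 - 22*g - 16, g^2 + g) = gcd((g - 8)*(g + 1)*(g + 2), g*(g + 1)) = g + 1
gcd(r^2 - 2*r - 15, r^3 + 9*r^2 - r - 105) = 1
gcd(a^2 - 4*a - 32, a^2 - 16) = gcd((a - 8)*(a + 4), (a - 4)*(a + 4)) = a + 4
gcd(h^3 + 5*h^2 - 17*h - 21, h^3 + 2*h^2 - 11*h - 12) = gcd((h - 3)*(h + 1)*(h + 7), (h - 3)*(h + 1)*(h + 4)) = h^2 - 2*h - 3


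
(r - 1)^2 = r^2 - 2*r + 1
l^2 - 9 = (l - 3)*(l + 3)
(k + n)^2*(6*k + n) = 6*k^3 + 13*k^2*n + 8*k*n^2 + n^3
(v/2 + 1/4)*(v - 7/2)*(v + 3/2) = v^3/2 - 3*v^2/4 - 25*v/8 - 21/16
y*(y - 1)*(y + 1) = y^3 - y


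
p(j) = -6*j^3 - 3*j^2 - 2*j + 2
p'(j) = -18*j^2 - 6*j - 2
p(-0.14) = 2.24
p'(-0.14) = -1.51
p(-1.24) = 11.31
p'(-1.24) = -22.24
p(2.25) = -86.03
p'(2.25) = -106.62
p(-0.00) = 2.00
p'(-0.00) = -2.00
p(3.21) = -233.79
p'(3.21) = -206.73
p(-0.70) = 3.99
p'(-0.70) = -6.62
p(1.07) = -10.92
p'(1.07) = -29.03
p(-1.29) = 12.47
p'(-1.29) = -24.21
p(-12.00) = 9962.00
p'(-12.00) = -2522.00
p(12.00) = -10822.00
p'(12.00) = -2666.00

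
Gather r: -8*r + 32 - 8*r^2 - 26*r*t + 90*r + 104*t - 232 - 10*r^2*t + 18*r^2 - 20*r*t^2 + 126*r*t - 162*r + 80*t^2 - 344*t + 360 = r^2*(10 - 10*t) + r*(-20*t^2 + 100*t - 80) + 80*t^2 - 240*t + 160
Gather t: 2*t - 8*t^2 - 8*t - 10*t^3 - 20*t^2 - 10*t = -10*t^3 - 28*t^2 - 16*t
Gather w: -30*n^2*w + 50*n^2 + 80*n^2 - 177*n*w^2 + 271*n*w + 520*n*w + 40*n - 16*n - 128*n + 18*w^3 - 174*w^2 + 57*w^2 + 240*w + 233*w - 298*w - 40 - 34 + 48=130*n^2 - 104*n + 18*w^3 + w^2*(-177*n - 117) + w*(-30*n^2 + 791*n + 175) - 26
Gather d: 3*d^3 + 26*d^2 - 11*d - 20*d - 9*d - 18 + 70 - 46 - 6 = 3*d^3 + 26*d^2 - 40*d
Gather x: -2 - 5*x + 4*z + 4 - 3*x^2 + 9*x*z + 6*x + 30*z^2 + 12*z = -3*x^2 + x*(9*z + 1) + 30*z^2 + 16*z + 2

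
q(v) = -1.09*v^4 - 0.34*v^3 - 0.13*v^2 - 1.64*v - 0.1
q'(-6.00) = 904.96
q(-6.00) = -1334.14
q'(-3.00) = 107.68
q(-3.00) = -75.46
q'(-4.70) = 429.72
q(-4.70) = -491.85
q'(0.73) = -4.07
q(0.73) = -1.81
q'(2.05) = -44.02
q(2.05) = -26.19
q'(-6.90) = 1383.89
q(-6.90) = -2354.00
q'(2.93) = -120.83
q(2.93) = -94.91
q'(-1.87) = 23.79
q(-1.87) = -8.59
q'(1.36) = -14.85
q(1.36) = -7.16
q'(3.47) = -196.99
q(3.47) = -179.59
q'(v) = -4.36*v^3 - 1.02*v^2 - 0.26*v - 1.64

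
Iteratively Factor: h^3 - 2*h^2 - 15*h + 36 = (h - 3)*(h^2 + h - 12) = (h - 3)*(h + 4)*(h - 3)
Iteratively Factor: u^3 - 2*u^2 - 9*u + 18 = (u + 3)*(u^2 - 5*u + 6) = (u - 2)*(u + 3)*(u - 3)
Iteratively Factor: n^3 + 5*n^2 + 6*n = (n + 2)*(n^2 + 3*n) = n*(n + 2)*(n + 3)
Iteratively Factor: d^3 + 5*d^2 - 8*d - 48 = (d + 4)*(d^2 + d - 12) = (d + 4)^2*(d - 3)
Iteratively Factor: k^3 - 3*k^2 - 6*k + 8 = (k - 1)*(k^2 - 2*k - 8) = (k - 1)*(k + 2)*(k - 4)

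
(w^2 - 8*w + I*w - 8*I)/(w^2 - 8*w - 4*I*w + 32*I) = (w + I)/(w - 4*I)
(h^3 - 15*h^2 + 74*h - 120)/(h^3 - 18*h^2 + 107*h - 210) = (h - 4)/(h - 7)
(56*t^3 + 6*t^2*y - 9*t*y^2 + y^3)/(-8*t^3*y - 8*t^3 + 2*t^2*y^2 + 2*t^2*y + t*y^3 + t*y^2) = (56*t^3 + 6*t^2*y - 9*t*y^2 + y^3)/(t*(-8*t^2*y - 8*t^2 + 2*t*y^2 + 2*t*y + y^3 + y^2))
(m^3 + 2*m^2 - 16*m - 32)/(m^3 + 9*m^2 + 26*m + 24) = (m - 4)/(m + 3)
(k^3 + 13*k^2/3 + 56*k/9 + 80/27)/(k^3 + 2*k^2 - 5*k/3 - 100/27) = (9*k^2 + 24*k + 16)/(9*k^2 + 3*k - 20)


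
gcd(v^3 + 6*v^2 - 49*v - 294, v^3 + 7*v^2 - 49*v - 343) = v^2 - 49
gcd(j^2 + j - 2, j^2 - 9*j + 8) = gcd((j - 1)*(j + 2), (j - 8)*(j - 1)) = j - 1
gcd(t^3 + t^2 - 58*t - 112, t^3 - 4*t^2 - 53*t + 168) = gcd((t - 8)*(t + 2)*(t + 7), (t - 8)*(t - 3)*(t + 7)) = t^2 - t - 56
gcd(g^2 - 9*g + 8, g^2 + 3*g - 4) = g - 1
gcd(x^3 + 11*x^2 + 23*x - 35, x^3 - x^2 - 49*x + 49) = x^2 + 6*x - 7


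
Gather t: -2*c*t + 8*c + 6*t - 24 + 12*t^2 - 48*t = 8*c + 12*t^2 + t*(-2*c - 42) - 24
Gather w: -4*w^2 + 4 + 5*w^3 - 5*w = 5*w^3 - 4*w^2 - 5*w + 4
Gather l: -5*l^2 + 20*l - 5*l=-5*l^2 + 15*l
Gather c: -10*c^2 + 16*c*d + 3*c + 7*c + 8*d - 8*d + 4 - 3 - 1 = -10*c^2 + c*(16*d + 10)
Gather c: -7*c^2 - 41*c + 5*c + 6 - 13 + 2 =-7*c^2 - 36*c - 5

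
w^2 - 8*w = w*(w - 8)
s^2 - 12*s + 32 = (s - 8)*(s - 4)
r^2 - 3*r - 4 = (r - 4)*(r + 1)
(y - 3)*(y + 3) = y^2 - 9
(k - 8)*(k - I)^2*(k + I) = k^4 - 8*k^3 - I*k^3 + k^2 + 8*I*k^2 - 8*k - I*k + 8*I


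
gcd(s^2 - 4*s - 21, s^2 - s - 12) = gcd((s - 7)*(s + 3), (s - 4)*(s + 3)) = s + 3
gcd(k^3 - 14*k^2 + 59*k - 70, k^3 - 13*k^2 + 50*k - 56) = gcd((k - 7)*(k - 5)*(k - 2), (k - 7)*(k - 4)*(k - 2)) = k^2 - 9*k + 14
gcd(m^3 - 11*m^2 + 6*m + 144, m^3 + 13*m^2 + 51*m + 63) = m + 3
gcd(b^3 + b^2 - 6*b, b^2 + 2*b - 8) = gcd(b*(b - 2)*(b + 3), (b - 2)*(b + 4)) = b - 2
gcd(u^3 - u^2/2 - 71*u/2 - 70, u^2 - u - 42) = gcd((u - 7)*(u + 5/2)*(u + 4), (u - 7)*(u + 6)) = u - 7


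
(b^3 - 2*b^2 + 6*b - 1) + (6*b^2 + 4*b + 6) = b^3 + 4*b^2 + 10*b + 5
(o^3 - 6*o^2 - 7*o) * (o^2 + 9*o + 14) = o^5 + 3*o^4 - 47*o^3 - 147*o^2 - 98*o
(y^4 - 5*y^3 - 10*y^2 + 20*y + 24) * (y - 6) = y^5 - 11*y^4 + 20*y^3 + 80*y^2 - 96*y - 144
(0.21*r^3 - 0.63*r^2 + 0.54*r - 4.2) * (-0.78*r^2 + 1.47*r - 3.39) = -0.1638*r^5 + 0.8001*r^4 - 2.0592*r^3 + 6.2055*r^2 - 8.0046*r + 14.238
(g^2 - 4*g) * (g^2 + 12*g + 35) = g^4 + 8*g^3 - 13*g^2 - 140*g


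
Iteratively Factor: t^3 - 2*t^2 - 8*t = (t)*(t^2 - 2*t - 8) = t*(t + 2)*(t - 4)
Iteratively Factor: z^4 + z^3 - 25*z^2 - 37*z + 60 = (z - 5)*(z^3 + 6*z^2 + 5*z - 12) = (z - 5)*(z - 1)*(z^2 + 7*z + 12) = (z - 5)*(z - 1)*(z + 4)*(z + 3)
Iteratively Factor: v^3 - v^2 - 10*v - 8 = (v + 2)*(v^2 - 3*v - 4) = (v - 4)*(v + 2)*(v + 1)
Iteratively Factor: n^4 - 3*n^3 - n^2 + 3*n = (n + 1)*(n^3 - 4*n^2 + 3*n) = (n - 1)*(n + 1)*(n^2 - 3*n) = (n - 3)*(n - 1)*(n + 1)*(n)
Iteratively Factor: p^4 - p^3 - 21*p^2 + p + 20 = (p - 1)*(p^3 - 21*p - 20) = (p - 1)*(p + 4)*(p^2 - 4*p - 5) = (p - 5)*(p - 1)*(p + 4)*(p + 1)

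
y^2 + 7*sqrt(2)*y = y*(y + 7*sqrt(2))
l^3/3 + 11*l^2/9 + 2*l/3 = l*(l/3 + 1)*(l + 2/3)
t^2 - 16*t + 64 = (t - 8)^2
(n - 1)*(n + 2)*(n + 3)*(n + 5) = n^4 + 9*n^3 + 21*n^2 - n - 30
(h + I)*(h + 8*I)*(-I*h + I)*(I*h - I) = h^4 - 2*h^3 + 9*I*h^3 - 7*h^2 - 18*I*h^2 + 16*h + 9*I*h - 8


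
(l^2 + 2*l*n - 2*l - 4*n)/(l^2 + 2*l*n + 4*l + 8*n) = (l - 2)/(l + 4)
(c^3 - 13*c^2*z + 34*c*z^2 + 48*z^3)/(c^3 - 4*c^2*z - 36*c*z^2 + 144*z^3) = (-c^2 + 7*c*z + 8*z^2)/(-c^2 - 2*c*z + 24*z^2)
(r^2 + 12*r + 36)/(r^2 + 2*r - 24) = (r + 6)/(r - 4)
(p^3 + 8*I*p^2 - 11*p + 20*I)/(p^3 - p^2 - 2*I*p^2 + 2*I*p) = (p^3 + 8*I*p^2 - 11*p + 20*I)/(p*(p^2 - p - 2*I*p + 2*I))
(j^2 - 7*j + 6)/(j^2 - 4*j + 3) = (j - 6)/(j - 3)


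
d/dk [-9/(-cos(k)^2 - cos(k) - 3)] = 9*(2*cos(k) + 1)*sin(k)/(cos(k)^2 + cos(k) + 3)^2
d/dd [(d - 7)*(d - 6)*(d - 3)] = 3*d^2 - 32*d + 81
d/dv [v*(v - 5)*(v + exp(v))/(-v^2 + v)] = (-v^2*exp(v) - v^2 + 6*v*exp(v) + 2*v - 9*exp(v) - 5)/(v^2 - 2*v + 1)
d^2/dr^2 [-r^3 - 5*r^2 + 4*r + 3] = -6*r - 10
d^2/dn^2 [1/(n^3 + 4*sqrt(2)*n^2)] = 4*(3*n^2 + 16*sqrt(2)*n + 48)/(n^4*(n^3 + 12*sqrt(2)*n^2 + 96*n + 128*sqrt(2)))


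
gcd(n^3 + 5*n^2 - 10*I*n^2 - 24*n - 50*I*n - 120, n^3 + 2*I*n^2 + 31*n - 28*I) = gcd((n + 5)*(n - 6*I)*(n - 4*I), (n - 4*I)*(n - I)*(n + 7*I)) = n - 4*I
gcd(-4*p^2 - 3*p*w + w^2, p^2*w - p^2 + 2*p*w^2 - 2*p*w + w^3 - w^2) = p + w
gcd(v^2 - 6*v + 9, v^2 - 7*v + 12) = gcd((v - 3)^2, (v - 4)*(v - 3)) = v - 3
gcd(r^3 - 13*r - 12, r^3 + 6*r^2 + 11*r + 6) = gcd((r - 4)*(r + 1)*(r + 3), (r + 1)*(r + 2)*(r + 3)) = r^2 + 4*r + 3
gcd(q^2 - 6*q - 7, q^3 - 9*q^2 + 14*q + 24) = q + 1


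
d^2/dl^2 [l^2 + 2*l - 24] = 2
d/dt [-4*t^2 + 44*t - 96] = 44 - 8*t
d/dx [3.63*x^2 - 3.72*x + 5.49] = 7.26*x - 3.72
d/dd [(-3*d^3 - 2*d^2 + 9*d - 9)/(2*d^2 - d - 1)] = (-6*d^4 + 6*d^3 - 7*d^2 + 40*d - 18)/(4*d^4 - 4*d^3 - 3*d^2 + 2*d + 1)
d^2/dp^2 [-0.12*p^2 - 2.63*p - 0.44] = -0.240000000000000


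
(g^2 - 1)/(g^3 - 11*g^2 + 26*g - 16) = (g + 1)/(g^2 - 10*g + 16)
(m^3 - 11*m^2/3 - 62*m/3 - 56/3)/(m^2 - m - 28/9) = 3*(m^2 - 5*m - 14)/(3*m - 7)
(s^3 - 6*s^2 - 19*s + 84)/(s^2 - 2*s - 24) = (s^2 - 10*s + 21)/(s - 6)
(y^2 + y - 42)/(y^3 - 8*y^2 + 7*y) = (y^2 + y - 42)/(y*(y^2 - 8*y + 7))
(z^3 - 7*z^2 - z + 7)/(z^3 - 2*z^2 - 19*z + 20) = (z^2 - 6*z - 7)/(z^2 - z - 20)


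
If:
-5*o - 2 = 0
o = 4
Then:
No Solution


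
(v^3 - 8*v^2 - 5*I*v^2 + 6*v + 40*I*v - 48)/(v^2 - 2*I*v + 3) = (v^2 + v*(-8 - 6*I) + 48*I)/(v - 3*I)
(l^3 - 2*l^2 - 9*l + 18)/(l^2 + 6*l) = (l^3 - 2*l^2 - 9*l + 18)/(l*(l + 6))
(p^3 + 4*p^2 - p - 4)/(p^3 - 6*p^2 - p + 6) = (p + 4)/(p - 6)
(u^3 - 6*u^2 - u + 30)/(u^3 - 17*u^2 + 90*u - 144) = (u^2 - 3*u - 10)/(u^2 - 14*u + 48)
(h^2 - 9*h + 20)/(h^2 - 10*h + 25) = (h - 4)/(h - 5)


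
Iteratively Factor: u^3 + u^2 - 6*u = (u + 3)*(u^2 - 2*u) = u*(u + 3)*(u - 2)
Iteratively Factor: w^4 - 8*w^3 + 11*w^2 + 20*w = (w)*(w^3 - 8*w^2 + 11*w + 20) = w*(w - 5)*(w^2 - 3*w - 4) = w*(w - 5)*(w - 4)*(w + 1)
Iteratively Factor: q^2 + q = (q)*(q + 1)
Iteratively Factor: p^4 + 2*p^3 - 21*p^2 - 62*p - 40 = (p + 4)*(p^3 - 2*p^2 - 13*p - 10) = (p + 1)*(p + 4)*(p^2 - 3*p - 10) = (p - 5)*(p + 1)*(p + 4)*(p + 2)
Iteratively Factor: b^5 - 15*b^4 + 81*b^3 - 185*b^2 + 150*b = (b - 2)*(b^4 - 13*b^3 + 55*b^2 - 75*b) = (b - 5)*(b - 2)*(b^3 - 8*b^2 + 15*b) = (b - 5)*(b - 3)*(b - 2)*(b^2 - 5*b) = (b - 5)^2*(b - 3)*(b - 2)*(b)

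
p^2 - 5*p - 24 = (p - 8)*(p + 3)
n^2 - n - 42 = (n - 7)*(n + 6)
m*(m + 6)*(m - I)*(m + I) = m^4 + 6*m^3 + m^2 + 6*m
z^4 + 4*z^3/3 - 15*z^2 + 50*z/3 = z*(z - 2)*(z - 5/3)*(z + 5)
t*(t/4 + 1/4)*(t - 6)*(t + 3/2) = t^4/4 - 7*t^3/8 - 27*t^2/8 - 9*t/4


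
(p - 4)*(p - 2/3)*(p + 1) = p^3 - 11*p^2/3 - 2*p + 8/3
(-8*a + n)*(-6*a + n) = 48*a^2 - 14*a*n + n^2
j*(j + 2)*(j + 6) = j^3 + 8*j^2 + 12*j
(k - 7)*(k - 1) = k^2 - 8*k + 7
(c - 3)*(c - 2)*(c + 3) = c^3 - 2*c^2 - 9*c + 18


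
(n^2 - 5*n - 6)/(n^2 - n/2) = 2*(n^2 - 5*n - 6)/(n*(2*n - 1))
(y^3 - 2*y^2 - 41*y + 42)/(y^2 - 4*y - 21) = (y^2 + 5*y - 6)/(y + 3)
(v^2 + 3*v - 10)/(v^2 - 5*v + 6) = (v + 5)/(v - 3)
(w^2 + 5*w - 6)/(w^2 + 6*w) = (w - 1)/w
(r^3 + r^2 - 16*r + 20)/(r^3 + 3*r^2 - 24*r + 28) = (r + 5)/(r + 7)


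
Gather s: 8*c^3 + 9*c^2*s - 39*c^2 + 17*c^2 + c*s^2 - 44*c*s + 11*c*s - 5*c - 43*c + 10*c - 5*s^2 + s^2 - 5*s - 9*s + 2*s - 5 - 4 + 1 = 8*c^3 - 22*c^2 - 38*c + s^2*(c - 4) + s*(9*c^2 - 33*c - 12) - 8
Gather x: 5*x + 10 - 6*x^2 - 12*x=-6*x^2 - 7*x + 10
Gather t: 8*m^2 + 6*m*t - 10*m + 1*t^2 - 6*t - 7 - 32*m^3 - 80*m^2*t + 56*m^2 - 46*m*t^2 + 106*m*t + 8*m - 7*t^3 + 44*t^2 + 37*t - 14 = -32*m^3 + 64*m^2 - 2*m - 7*t^3 + t^2*(45 - 46*m) + t*(-80*m^2 + 112*m + 31) - 21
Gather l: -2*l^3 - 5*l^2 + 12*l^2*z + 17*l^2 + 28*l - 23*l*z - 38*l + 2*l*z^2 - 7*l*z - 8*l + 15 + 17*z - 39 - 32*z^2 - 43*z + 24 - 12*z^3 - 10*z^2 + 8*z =-2*l^3 + l^2*(12*z + 12) + l*(2*z^2 - 30*z - 18) - 12*z^3 - 42*z^2 - 18*z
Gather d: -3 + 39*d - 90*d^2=-90*d^2 + 39*d - 3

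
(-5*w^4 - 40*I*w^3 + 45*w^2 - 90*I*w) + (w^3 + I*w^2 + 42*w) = -5*w^4 + w^3 - 40*I*w^3 + 45*w^2 + I*w^2 + 42*w - 90*I*w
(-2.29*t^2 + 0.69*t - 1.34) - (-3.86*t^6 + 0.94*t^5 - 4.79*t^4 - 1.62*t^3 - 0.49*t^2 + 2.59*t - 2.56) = 3.86*t^6 - 0.94*t^5 + 4.79*t^4 + 1.62*t^3 - 1.8*t^2 - 1.9*t + 1.22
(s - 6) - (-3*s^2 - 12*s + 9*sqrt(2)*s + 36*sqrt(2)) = 3*s^2 - 9*sqrt(2)*s + 13*s - 36*sqrt(2) - 6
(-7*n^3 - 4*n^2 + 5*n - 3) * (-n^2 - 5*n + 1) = 7*n^5 + 39*n^4 + 8*n^3 - 26*n^2 + 20*n - 3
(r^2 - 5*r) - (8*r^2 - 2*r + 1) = -7*r^2 - 3*r - 1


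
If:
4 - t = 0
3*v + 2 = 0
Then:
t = 4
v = -2/3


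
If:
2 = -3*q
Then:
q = -2/3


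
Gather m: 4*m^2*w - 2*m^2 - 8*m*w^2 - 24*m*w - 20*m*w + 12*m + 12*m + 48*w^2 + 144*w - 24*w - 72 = m^2*(4*w - 2) + m*(-8*w^2 - 44*w + 24) + 48*w^2 + 120*w - 72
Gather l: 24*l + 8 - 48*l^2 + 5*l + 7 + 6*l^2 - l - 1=-42*l^2 + 28*l + 14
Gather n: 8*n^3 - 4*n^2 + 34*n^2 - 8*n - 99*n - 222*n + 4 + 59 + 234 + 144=8*n^3 + 30*n^2 - 329*n + 441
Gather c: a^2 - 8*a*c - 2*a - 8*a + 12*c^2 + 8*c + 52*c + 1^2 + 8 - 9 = a^2 - 10*a + 12*c^2 + c*(60 - 8*a)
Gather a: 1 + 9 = 10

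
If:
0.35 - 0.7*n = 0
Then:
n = 0.50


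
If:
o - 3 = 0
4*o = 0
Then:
No Solution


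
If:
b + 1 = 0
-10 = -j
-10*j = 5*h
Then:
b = -1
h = -20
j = 10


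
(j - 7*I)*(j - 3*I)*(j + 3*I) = j^3 - 7*I*j^2 + 9*j - 63*I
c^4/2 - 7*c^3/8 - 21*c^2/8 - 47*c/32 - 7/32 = (c/2 + 1/4)*(c - 7/2)*(c + 1/4)*(c + 1)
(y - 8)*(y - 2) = y^2 - 10*y + 16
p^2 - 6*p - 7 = (p - 7)*(p + 1)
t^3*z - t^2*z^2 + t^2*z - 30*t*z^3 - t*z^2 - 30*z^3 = (t - 6*z)*(t + 5*z)*(t*z + z)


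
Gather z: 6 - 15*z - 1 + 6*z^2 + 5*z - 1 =6*z^2 - 10*z + 4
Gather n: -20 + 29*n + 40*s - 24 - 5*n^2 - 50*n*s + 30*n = -5*n^2 + n*(59 - 50*s) + 40*s - 44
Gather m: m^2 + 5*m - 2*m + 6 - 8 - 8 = m^2 + 3*m - 10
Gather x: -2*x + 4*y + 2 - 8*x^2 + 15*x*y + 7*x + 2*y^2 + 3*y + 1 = -8*x^2 + x*(15*y + 5) + 2*y^2 + 7*y + 3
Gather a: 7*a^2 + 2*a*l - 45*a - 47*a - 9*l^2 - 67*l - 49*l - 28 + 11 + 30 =7*a^2 + a*(2*l - 92) - 9*l^2 - 116*l + 13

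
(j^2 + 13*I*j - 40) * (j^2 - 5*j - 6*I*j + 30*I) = j^4 - 5*j^3 + 7*I*j^3 + 38*j^2 - 35*I*j^2 - 190*j + 240*I*j - 1200*I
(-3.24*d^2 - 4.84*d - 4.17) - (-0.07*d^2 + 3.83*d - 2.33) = -3.17*d^2 - 8.67*d - 1.84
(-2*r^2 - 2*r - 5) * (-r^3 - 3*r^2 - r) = 2*r^5 + 8*r^4 + 13*r^3 + 17*r^2 + 5*r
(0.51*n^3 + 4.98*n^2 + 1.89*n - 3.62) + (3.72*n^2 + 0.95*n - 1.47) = 0.51*n^3 + 8.7*n^2 + 2.84*n - 5.09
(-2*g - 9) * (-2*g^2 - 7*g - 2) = 4*g^3 + 32*g^2 + 67*g + 18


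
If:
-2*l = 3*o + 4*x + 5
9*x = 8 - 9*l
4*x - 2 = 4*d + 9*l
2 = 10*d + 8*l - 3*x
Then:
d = 196/387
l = -14/387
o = -371/129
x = 358/387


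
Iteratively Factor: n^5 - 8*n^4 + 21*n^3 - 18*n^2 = (n - 2)*(n^4 - 6*n^3 + 9*n^2) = n*(n - 2)*(n^3 - 6*n^2 + 9*n) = n*(n - 3)*(n - 2)*(n^2 - 3*n) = n^2*(n - 3)*(n - 2)*(n - 3)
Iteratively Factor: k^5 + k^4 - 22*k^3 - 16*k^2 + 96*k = (k)*(k^4 + k^3 - 22*k^2 - 16*k + 96) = k*(k + 3)*(k^3 - 2*k^2 - 16*k + 32) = k*(k - 2)*(k + 3)*(k^2 - 16) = k*(k - 4)*(k - 2)*(k + 3)*(k + 4)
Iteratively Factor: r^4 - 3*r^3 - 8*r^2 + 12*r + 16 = (r + 2)*(r^3 - 5*r^2 + 2*r + 8) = (r - 4)*(r + 2)*(r^2 - r - 2) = (r - 4)*(r - 2)*(r + 2)*(r + 1)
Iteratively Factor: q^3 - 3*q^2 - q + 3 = (q - 3)*(q^2 - 1) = (q - 3)*(q + 1)*(q - 1)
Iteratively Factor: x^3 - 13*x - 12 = (x - 4)*(x^2 + 4*x + 3) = (x - 4)*(x + 3)*(x + 1)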